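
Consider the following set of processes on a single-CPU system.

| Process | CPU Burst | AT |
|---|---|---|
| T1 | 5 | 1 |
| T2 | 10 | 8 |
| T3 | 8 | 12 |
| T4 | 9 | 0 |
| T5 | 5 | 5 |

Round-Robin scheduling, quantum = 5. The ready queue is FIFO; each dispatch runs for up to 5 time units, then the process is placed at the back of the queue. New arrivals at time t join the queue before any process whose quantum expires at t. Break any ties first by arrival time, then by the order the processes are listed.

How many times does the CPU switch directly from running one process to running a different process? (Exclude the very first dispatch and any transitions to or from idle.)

Gantt: | T4 0-5 | T1 5-10 | T5 10-15 | T4 15-19 | T2 19-24 | T3 24-29 | T2 29-34 | T3 34-37 |
Completion: T1=10  T2=34  T3=37  T4=19  T5=15
Turnaround (C−A): T1=9  T2=26  T3=25  T4=19  T5=10

7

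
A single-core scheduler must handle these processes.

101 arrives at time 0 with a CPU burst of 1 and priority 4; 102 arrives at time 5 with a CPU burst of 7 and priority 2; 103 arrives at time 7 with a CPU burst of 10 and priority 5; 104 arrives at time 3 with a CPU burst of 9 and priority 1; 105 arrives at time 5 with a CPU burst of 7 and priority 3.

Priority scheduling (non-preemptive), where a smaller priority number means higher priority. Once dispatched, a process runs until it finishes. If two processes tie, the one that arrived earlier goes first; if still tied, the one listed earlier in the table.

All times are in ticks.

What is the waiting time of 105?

Timeline: | 101 0-1 | idle 1-3 | 104 3-12 | 102 12-19 | 105 19-26 | 103 26-36 |
Completion: 101=1  102=19  103=36  104=12  105=26
Waiting(105) = turnaround − burst = 21 − 7 = 14

14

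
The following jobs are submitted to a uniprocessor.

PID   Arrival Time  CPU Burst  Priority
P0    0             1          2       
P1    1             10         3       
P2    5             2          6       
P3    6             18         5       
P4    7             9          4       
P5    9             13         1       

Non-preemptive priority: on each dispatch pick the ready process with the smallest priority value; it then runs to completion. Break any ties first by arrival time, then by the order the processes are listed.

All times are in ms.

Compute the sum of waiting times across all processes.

92

Schedule: | P0 0-1 | P1 1-11 | P5 11-24 | P4 24-33 | P3 33-51 | P2 51-53 |
Completion: P0=1  P1=11  P2=53  P3=51  P4=33  P5=24
Waiting = turnaround − burst: P0=0, P1=0, P2=46, P3=27, P4=17, P5=2
Total waiting = 0 + 0 + 46 + 27 + 17 + 2 = 92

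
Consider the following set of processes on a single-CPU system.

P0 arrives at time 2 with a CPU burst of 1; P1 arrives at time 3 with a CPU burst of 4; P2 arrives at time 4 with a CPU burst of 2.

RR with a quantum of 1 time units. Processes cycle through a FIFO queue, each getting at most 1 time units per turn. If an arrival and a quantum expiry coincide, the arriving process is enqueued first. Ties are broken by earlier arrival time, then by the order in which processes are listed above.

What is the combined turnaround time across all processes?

10

Gantt: | idle 0-2 | P0 2-3 | P1 3-4 | P2 4-5 | P1 5-6 | P2 6-7 | P1 7-9 |
Completion: P0=3  P1=9  P2=7
Turnaround (C−A): P0=1  P1=6  P2=3
Turnaround = completion − arrival: P0=1, P1=6, P2=3
Total turnaround = 1 + 6 + 3 = 10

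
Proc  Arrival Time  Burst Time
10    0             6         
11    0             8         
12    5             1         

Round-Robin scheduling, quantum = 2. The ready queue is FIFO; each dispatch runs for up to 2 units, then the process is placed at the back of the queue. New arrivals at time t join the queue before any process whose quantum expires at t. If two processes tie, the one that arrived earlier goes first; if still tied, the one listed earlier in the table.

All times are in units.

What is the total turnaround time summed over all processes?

Gantt: | 10 0-2 | 11 2-4 | 10 4-6 | 11 6-8 | 12 8-9 | 10 9-11 | 11 11-15 |
Completion: 10=11  11=15  12=9
Turnaround = completion − arrival: 10=11, 11=15, 12=4
Total turnaround = 11 + 15 + 4 = 30

30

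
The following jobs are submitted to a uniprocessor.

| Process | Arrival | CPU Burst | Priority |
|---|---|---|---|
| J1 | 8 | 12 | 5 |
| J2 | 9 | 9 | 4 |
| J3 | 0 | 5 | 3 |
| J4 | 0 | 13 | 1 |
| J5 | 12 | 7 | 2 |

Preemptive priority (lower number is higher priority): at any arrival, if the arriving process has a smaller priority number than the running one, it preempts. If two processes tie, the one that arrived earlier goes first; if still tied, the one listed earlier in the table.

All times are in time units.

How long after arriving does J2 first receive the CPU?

Gantt: | J4 0-13 | J5 13-20 | J3 20-25 | J2 25-34 | J1 34-46 |
Completion: J1=46  J2=34  J3=25  J4=13  J5=20
Turnaround (C−A): J1=38  J2=25  J3=25  J4=13  J5=8
Response(J2) = first start − arrival = 25 − 9 = 16

16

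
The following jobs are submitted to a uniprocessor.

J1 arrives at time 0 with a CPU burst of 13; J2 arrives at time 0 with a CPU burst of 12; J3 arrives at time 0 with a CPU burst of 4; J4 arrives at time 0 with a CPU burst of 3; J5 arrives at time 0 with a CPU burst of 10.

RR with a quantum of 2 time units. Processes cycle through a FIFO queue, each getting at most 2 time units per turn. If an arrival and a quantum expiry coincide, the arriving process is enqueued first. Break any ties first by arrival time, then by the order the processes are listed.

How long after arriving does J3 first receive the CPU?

Timeline: | J1 0-2 | J2 2-4 | J3 4-6 | J4 6-8 | J5 8-10 | J1 10-12 | J2 12-14 | J3 14-16 | J4 16-17 | J5 17-19 | J1 19-21 | J2 21-23 | J5 23-25 | J1 25-27 | J2 27-29 | J5 29-31 | J1 31-33 | J2 33-35 | J5 35-37 | J1 37-39 | J2 39-41 | J1 41-42 |
Completion: J1=42  J2=41  J3=16  J4=17  J5=37
Response(J3) = first start − arrival = 4 − 0 = 4

4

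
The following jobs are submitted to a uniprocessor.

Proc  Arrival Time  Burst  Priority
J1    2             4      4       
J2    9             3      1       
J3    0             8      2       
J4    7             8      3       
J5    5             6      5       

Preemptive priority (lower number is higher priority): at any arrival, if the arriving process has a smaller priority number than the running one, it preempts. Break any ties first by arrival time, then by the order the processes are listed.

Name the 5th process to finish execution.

J5

Timeline: | J3 0-8 | J4 8-9 | J2 9-12 | J4 12-19 | J1 19-23 | J5 23-29 |
Completion: J1=23  J2=12  J3=8  J4=19  J5=29
Turnaround (C−A): J1=21  J2=3  J3=8  J4=12  J5=24
Finish order: J3 → J2 → J4 → J1 → J5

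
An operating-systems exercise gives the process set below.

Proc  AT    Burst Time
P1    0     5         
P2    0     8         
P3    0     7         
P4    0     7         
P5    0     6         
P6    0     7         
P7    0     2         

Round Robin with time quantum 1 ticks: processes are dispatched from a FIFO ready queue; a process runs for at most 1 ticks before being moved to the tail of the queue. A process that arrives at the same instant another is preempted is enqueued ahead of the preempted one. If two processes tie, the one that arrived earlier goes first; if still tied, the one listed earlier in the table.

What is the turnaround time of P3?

39

Schedule: | P1 0-1 | P2 1-2 | P3 2-3 | P4 3-4 | P5 4-5 | P6 5-6 | P7 6-7 | P1 7-8 | P2 8-9 | P3 9-10 | P4 10-11 | P5 11-12 | P6 12-13 | P7 13-14 | P1 14-15 | P2 15-16 | P3 16-17 | P4 17-18 | P5 18-19 | P6 19-20 | P1 20-21 | P2 21-22 | P3 22-23 | P4 23-24 | P5 24-25 | P6 25-26 | P1 26-27 | P2 27-28 | P3 28-29 | P4 29-30 | P5 30-31 | P6 31-32 | P2 32-33 | P3 33-34 | P4 34-35 | P5 35-36 | P6 36-37 | P2 37-38 | P3 38-39 | P4 39-40 | P6 40-41 | P2 41-42 |
Completion: P1=27  P2=42  P3=39  P4=40  P5=36  P6=41  P7=14
Turnaround (C−A): P1=27  P2=42  P3=39  P4=40  P5=36  P6=41  P7=14
Turnaround(P3) = completion − arrival = 39 − 0 = 39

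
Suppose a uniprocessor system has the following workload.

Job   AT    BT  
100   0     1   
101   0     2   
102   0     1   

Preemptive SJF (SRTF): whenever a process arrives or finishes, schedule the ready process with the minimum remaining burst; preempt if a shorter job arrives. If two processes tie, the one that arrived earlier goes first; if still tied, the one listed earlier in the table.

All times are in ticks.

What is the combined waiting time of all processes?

3

Schedule: | 100 0-1 | 102 1-2 | 101 2-4 |
Completion: 100=1  101=4  102=2
Waiting = turnaround − burst: 100=0, 101=2, 102=1
Total waiting = 0 + 2 + 1 = 3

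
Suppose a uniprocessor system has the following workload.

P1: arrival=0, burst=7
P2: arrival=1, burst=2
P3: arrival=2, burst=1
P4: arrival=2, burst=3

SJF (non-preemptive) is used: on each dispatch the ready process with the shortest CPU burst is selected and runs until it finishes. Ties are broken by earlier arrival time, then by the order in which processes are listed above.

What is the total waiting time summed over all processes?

Timeline: | P1 0-7 | P3 7-8 | P2 8-10 | P4 10-13 |
Completion: P1=7  P2=10  P3=8  P4=13
Turnaround (C−A): P1=7  P2=9  P3=6  P4=11
Waiting = turnaround − burst: P1=0, P2=7, P3=5, P4=8
Total waiting = 0 + 7 + 5 + 8 = 20

20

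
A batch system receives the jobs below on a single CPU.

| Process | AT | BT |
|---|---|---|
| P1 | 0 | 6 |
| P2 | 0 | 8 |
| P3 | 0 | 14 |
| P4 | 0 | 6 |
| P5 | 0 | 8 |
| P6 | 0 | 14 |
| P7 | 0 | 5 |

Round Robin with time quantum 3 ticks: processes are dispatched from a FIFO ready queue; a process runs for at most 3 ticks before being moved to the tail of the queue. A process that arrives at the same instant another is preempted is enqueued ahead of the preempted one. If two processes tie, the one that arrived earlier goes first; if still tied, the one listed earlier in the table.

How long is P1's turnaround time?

Schedule: | P1 0-3 | P2 3-6 | P3 6-9 | P4 9-12 | P5 12-15 | P6 15-18 | P7 18-21 | P1 21-24 | P2 24-27 | P3 27-30 | P4 30-33 | P5 33-36 | P6 36-39 | P7 39-41 | P2 41-43 | P3 43-46 | P5 46-48 | P6 48-51 | P3 51-54 | P6 54-57 | P3 57-59 | P6 59-61 |
Completion: P1=24  P2=43  P3=59  P4=33  P5=48  P6=61  P7=41
Turnaround (C−A): P1=24  P2=43  P3=59  P4=33  P5=48  P6=61  P7=41
Turnaround(P1) = completion − arrival = 24 − 0 = 24

24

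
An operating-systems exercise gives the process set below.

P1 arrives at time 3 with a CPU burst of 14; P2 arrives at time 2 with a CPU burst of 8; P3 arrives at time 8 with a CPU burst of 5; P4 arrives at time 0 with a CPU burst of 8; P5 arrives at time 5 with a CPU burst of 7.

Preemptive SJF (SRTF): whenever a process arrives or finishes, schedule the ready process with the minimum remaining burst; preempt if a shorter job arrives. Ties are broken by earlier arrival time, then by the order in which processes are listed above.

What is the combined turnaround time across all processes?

Gantt: | P4 0-8 | P3 8-13 | P5 13-20 | P2 20-28 | P1 28-42 |
Completion: P1=42  P2=28  P3=13  P4=8  P5=20
Turnaround (C−A): P1=39  P2=26  P3=5  P4=8  P5=15
Turnaround = completion − arrival: P1=39, P2=26, P3=5, P4=8, P5=15
Total turnaround = 39 + 26 + 5 + 8 + 15 = 93

93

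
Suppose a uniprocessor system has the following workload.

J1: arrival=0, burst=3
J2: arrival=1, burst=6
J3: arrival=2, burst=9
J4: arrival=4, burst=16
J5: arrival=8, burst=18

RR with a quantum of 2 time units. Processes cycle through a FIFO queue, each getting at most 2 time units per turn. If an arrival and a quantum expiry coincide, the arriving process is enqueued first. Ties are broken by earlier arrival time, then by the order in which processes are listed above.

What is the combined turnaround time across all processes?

Schedule: | J1 0-2 | J2 2-4 | J3 4-6 | J1 6-7 | J4 7-9 | J2 9-11 | J3 11-13 | J5 13-15 | J4 15-17 | J2 17-19 | J3 19-21 | J5 21-23 | J4 23-25 | J3 25-27 | J5 27-29 | J4 29-31 | J3 31-32 | J5 32-34 | J4 34-36 | J5 36-38 | J4 38-40 | J5 40-42 | J4 42-44 | J5 44-46 | J4 46-48 | J5 48-52 |
Completion: J1=7  J2=19  J3=32  J4=48  J5=52
Turnaround (C−A): J1=7  J2=18  J3=30  J4=44  J5=44
Turnaround = completion − arrival: J1=7, J2=18, J3=30, J4=44, J5=44
Total turnaround = 7 + 18 + 30 + 44 + 44 = 143

143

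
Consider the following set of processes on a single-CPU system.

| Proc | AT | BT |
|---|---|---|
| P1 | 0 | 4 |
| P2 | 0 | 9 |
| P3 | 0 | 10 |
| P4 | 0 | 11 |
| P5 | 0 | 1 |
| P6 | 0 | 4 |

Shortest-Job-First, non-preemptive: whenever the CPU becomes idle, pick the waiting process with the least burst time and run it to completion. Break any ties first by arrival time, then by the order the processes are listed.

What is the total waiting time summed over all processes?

61

Gantt: | P5 0-1 | P1 1-5 | P6 5-9 | P2 9-18 | P3 18-28 | P4 28-39 |
Completion: P1=5  P2=18  P3=28  P4=39  P5=1  P6=9
Turnaround (C−A): P1=5  P2=18  P3=28  P4=39  P5=1  P6=9
Waiting = turnaround − burst: P1=1, P2=9, P3=18, P4=28, P5=0, P6=5
Total waiting = 1 + 9 + 18 + 28 + 0 + 5 = 61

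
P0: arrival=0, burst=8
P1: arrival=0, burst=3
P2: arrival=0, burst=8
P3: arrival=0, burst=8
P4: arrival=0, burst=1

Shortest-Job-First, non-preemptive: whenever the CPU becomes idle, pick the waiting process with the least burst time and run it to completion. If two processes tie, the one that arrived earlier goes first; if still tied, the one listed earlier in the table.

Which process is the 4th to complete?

Schedule: | P4 0-1 | P1 1-4 | P0 4-12 | P2 12-20 | P3 20-28 |
Completion: P0=12  P1=4  P2=20  P3=28  P4=1
Turnaround (C−A): P0=12  P1=4  P2=20  P3=28  P4=1
Finish order: P4 → P1 → P0 → P2 → P3

P2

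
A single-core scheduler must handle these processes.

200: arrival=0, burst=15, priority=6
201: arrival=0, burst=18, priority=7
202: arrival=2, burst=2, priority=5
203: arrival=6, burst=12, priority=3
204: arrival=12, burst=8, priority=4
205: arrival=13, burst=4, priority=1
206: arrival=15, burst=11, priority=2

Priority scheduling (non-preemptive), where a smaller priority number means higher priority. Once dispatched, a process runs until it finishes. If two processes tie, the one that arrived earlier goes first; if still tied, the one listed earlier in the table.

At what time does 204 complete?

50

Gantt: | 200 0-15 | 205 15-19 | 206 19-30 | 203 30-42 | 204 42-50 | 202 50-52 | 201 52-70 |
Completion: 200=15  201=70  202=52  203=42  204=50  205=19  206=30
Turnaround (C−A): 200=15  201=70  202=50  203=36  204=38  205=6  206=15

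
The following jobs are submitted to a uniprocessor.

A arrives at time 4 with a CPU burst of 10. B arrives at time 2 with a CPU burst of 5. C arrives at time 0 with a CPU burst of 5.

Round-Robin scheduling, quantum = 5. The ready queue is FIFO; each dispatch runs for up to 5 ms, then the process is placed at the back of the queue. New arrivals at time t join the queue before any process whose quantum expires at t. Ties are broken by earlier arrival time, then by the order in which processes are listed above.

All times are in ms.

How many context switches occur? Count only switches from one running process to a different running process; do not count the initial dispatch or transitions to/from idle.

Schedule: | C 0-5 | B 5-10 | A 10-20 |
Completion: A=20  B=10  C=5
Turnaround (C−A): A=16  B=8  C=5

2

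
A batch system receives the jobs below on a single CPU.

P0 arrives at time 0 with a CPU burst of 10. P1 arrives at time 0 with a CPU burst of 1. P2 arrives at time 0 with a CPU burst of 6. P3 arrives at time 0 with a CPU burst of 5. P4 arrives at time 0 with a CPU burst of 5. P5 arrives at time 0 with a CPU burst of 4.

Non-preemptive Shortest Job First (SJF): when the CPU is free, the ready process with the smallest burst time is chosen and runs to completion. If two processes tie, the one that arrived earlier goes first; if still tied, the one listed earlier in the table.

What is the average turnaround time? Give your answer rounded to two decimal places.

Gantt: | P1 0-1 | P5 1-5 | P3 5-10 | P4 10-15 | P2 15-21 | P0 21-31 |
Completion: P0=31  P1=1  P2=21  P3=10  P4=15  P5=5
Turnaround (C−A): P0=31  P1=1  P2=21  P3=10  P4=15  P5=5
Turnaround times: P0=31, P1=1, P2=21, P3=10, P4=15, P5=5
Average turnaround = (31+1+21+10+15+5) / 6 = 83/6 = 13.83

13.83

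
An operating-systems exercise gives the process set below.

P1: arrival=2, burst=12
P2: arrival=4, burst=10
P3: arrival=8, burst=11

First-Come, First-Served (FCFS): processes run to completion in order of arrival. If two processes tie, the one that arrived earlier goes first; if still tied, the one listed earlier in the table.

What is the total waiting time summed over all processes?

26

Timeline: | idle 0-2 | P1 2-14 | P2 14-24 | P3 24-35 |
Completion: P1=14  P2=24  P3=35
Turnaround (C−A): P1=12  P2=20  P3=27
Waiting = turnaround − burst: P1=0, P2=10, P3=16
Total waiting = 0 + 10 + 16 = 26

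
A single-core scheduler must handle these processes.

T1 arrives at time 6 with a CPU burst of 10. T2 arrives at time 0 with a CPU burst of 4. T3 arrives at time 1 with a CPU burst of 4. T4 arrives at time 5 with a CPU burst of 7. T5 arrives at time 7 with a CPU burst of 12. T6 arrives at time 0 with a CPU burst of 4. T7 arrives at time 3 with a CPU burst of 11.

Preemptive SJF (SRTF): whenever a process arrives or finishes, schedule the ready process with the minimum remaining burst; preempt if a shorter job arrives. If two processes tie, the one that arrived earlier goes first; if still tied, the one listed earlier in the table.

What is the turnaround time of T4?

14

Timeline: | T2 0-4 | T6 4-8 | T3 8-12 | T4 12-19 | T1 19-29 | T7 29-40 | T5 40-52 |
Completion: T1=29  T2=4  T3=12  T4=19  T5=52  T6=8  T7=40
Turnaround (C−A): T1=23  T2=4  T3=11  T4=14  T5=45  T6=8  T7=37
Turnaround(T4) = completion − arrival = 19 − 5 = 14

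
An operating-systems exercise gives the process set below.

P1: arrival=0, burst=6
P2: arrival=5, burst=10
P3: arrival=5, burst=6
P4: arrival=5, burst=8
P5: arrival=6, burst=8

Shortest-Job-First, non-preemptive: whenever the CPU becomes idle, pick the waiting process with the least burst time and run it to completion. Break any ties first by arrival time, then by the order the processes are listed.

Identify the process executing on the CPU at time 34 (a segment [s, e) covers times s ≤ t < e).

P2

Gantt: | P1 0-6 | P3 6-12 | P4 12-20 | P5 20-28 | P2 28-38 |
Completion: P1=6  P2=38  P3=12  P4=20  P5=28
Turnaround (C−A): P1=6  P2=33  P3=7  P4=15  P5=22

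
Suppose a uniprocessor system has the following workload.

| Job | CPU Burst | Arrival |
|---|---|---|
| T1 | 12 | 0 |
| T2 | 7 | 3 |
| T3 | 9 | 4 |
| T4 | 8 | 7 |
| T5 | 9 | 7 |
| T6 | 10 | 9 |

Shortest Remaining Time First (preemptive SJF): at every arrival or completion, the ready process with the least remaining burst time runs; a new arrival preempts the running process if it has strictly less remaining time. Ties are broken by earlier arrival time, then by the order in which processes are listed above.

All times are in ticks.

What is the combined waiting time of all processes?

Gantt: | T1 0-3 | T2 3-10 | T4 10-18 | T1 18-27 | T3 27-36 | T5 36-45 | T6 45-55 |
Completion: T1=27  T2=10  T3=36  T4=18  T5=45  T6=55
Waiting = turnaround − burst: T1=15, T2=0, T3=23, T4=3, T5=29, T6=36
Total waiting = 15 + 0 + 23 + 3 + 29 + 36 = 106

106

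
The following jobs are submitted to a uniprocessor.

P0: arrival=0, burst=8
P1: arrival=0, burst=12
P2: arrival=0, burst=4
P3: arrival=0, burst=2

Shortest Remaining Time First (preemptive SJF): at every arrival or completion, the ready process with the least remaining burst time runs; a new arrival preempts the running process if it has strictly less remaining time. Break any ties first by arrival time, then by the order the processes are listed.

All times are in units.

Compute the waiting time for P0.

Schedule: | P3 0-2 | P2 2-6 | P0 6-14 | P1 14-26 |
Completion: P0=14  P1=26  P2=6  P3=2
Turnaround (C−A): P0=14  P1=26  P2=6  P3=2
Waiting(P0) = turnaround − burst = 14 − 8 = 6

6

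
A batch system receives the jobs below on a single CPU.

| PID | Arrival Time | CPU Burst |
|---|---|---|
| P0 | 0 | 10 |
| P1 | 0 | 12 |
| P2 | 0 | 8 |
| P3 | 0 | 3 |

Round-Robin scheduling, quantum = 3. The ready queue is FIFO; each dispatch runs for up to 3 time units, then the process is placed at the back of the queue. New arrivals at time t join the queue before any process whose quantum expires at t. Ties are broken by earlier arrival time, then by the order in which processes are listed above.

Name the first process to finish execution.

Gantt: | P0 0-3 | P1 3-6 | P2 6-9 | P3 9-12 | P0 12-15 | P1 15-18 | P2 18-21 | P0 21-24 | P1 24-27 | P2 27-29 | P0 29-30 | P1 30-33 |
Completion: P0=30  P1=33  P2=29  P3=12
Finish order: P3 → P2 → P0 → P1

P3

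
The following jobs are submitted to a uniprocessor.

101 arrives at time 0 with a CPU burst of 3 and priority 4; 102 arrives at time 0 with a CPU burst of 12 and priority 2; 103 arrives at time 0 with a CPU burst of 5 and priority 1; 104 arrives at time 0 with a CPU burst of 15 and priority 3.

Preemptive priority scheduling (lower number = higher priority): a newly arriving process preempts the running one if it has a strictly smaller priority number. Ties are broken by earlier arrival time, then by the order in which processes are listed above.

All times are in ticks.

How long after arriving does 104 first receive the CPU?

17

Schedule: | 103 0-5 | 102 5-17 | 104 17-32 | 101 32-35 |
Completion: 101=35  102=17  103=5  104=32
Response(104) = first start − arrival = 17 − 0 = 17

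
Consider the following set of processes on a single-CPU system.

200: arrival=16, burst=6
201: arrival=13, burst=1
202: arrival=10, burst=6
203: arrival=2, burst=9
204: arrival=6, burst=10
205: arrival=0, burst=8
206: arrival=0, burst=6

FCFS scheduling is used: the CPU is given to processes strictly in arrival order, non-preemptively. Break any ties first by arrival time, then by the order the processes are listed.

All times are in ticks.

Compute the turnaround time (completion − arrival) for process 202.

Timeline: | 205 0-8 | 206 8-14 | 203 14-23 | 204 23-33 | 202 33-39 | 201 39-40 | 200 40-46 |
Completion: 200=46  201=40  202=39  203=23  204=33  205=8  206=14
Turnaround (C−A): 200=30  201=27  202=29  203=21  204=27  205=8  206=14
Turnaround(202) = completion − arrival = 39 − 10 = 29

29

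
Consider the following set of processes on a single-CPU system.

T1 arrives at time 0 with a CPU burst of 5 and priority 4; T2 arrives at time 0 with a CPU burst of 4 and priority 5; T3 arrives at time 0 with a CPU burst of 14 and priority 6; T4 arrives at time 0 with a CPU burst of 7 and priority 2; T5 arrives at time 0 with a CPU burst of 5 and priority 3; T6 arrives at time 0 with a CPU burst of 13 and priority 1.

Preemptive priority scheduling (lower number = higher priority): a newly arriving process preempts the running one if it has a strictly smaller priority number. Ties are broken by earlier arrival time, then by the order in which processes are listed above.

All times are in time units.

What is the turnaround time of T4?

Gantt: | T6 0-13 | T4 13-20 | T5 20-25 | T1 25-30 | T2 30-34 | T3 34-48 |
Completion: T1=30  T2=34  T3=48  T4=20  T5=25  T6=13
Turnaround(T4) = completion − arrival = 20 − 0 = 20

20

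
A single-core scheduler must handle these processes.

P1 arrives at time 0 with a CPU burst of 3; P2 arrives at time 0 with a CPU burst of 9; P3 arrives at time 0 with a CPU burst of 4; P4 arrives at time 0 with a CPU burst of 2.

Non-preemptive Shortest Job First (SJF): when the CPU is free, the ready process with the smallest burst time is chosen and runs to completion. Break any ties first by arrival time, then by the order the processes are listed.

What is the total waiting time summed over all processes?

Gantt: | P4 0-2 | P1 2-5 | P3 5-9 | P2 9-18 |
Completion: P1=5  P2=18  P3=9  P4=2
Waiting = turnaround − burst: P1=2, P2=9, P3=5, P4=0
Total waiting = 2 + 9 + 5 + 0 = 16

16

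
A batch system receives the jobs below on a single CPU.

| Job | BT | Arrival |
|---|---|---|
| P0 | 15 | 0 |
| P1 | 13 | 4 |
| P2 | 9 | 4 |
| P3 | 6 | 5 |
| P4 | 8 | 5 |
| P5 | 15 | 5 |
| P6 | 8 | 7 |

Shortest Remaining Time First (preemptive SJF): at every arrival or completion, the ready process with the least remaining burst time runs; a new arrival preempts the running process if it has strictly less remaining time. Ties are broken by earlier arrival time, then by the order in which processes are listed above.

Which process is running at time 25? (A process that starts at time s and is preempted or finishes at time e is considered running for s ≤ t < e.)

P4

Schedule: | P0 0-4 | P2 4-5 | P3 5-11 | P2 11-19 | P4 19-27 | P6 27-35 | P0 35-46 | P1 46-59 | P5 59-74 |
Completion: P0=46  P1=59  P2=19  P3=11  P4=27  P5=74  P6=35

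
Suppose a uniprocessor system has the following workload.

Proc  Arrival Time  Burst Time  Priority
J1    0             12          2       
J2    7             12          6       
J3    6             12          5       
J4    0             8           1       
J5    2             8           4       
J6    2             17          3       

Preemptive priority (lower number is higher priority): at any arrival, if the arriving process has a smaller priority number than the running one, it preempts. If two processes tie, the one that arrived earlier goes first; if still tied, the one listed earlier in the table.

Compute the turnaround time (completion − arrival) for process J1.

Gantt: | J4 0-8 | J1 8-20 | J6 20-37 | J5 37-45 | J3 45-57 | J2 57-69 |
Completion: J1=20  J2=69  J3=57  J4=8  J5=45  J6=37
Turnaround(J1) = completion − arrival = 20 − 0 = 20

20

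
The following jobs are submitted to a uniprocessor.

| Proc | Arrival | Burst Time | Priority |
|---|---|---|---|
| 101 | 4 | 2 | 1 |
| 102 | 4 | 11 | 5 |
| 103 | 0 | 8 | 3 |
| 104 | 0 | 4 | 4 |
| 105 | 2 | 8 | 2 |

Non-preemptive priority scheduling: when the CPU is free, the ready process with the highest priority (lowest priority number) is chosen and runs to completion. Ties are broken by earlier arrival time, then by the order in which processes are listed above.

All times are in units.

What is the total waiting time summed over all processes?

48

Timeline: | 103 0-8 | 101 8-10 | 105 10-18 | 104 18-22 | 102 22-33 |
Completion: 101=10  102=33  103=8  104=22  105=18
Turnaround (C−A): 101=6  102=29  103=8  104=22  105=16
Waiting = turnaround − burst: 101=4, 102=18, 103=0, 104=18, 105=8
Total waiting = 4 + 18 + 0 + 18 + 8 = 48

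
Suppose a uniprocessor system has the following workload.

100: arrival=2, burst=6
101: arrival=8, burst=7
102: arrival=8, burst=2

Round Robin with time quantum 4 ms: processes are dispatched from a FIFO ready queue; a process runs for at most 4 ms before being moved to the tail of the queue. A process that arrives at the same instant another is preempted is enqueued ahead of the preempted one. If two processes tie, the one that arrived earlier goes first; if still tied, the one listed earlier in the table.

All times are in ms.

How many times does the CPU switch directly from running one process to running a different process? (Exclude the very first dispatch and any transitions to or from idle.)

Timeline: | idle 0-2 | 100 2-8 | 101 8-12 | 102 12-14 | 101 14-17 |
Completion: 100=8  101=17  102=14

3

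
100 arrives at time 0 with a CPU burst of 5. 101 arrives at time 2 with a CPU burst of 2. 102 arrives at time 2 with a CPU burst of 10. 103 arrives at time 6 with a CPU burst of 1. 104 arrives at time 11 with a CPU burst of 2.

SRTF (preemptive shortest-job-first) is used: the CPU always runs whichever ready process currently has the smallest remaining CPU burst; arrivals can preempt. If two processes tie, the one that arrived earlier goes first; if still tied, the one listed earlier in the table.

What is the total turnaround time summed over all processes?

31

Timeline: | 100 0-2 | 101 2-4 | 100 4-7 | 103 7-8 | 102 8-11 | 104 11-13 | 102 13-20 |
Completion: 100=7  101=4  102=20  103=8  104=13
Turnaround (C−A): 100=7  101=2  102=18  103=2  104=2
Turnaround = completion − arrival: 100=7, 101=2, 102=18, 103=2, 104=2
Total turnaround = 7 + 2 + 18 + 2 + 2 = 31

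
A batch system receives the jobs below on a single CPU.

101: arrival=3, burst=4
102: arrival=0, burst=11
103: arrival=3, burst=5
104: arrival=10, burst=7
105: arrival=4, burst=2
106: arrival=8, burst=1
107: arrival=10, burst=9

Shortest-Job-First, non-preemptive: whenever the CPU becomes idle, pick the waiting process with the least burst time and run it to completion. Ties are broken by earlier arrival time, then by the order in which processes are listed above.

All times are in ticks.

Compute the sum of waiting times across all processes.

Gantt: | 102 0-11 | 106 11-12 | 105 12-14 | 101 14-18 | 103 18-23 | 104 23-30 | 107 30-39 |
Completion: 101=18  102=11  103=23  104=30  105=14  106=12  107=39
Turnaround (C−A): 101=15  102=11  103=20  104=20  105=10  106=4  107=29
Waiting = turnaround − burst: 101=11, 102=0, 103=15, 104=13, 105=8, 106=3, 107=20
Total waiting = 11 + 0 + 15 + 13 + 8 + 3 + 20 = 70

70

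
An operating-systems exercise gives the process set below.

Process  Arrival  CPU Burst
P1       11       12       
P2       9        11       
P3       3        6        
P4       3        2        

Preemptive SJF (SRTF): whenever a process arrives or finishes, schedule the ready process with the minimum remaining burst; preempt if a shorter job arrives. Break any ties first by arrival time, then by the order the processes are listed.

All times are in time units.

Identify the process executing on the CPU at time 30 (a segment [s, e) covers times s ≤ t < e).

P1

Gantt: | idle 0-3 | P4 3-5 | P3 5-11 | P2 11-22 | P1 22-34 |
Completion: P1=34  P2=22  P3=11  P4=5
Turnaround (C−A): P1=23  P2=13  P3=8  P4=2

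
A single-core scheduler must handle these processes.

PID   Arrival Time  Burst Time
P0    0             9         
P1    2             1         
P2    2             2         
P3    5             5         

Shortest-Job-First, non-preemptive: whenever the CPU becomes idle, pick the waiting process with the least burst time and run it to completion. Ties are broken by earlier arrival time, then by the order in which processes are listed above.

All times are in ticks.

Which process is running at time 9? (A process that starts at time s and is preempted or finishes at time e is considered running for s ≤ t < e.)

Gantt: | P0 0-9 | P1 9-10 | P2 10-12 | P3 12-17 |
Completion: P0=9  P1=10  P2=12  P3=17

P1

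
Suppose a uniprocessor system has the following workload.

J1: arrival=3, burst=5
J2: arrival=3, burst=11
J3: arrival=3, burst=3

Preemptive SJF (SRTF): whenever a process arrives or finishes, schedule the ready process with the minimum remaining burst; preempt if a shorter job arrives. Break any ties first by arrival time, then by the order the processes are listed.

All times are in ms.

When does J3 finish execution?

Timeline: | idle 0-3 | J3 3-6 | J1 6-11 | J2 11-22 |
Completion: J1=11  J2=22  J3=6
Turnaround (C−A): J1=8  J2=19  J3=3

6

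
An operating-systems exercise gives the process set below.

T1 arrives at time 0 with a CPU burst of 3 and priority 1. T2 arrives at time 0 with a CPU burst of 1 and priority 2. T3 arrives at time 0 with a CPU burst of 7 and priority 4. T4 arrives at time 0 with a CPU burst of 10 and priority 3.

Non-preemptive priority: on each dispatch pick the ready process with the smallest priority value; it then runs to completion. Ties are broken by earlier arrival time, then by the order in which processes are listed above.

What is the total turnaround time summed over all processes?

Schedule: | T1 0-3 | T2 3-4 | T4 4-14 | T3 14-21 |
Completion: T1=3  T2=4  T3=21  T4=14
Turnaround (C−A): T1=3  T2=4  T3=21  T4=14
Turnaround = completion − arrival: T1=3, T2=4, T3=21, T4=14
Total turnaround = 3 + 4 + 21 + 14 = 42

42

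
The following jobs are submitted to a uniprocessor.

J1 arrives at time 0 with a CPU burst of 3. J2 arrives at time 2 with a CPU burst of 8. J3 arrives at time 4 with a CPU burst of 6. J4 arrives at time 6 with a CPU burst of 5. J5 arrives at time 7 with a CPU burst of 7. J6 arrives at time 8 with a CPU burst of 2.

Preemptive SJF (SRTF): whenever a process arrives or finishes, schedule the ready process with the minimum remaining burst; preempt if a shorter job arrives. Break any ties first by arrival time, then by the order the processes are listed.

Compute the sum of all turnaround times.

70

Timeline: | J1 0-3 | J2 3-4 | J3 4-10 | J6 10-12 | J4 12-17 | J2 17-24 | J5 24-31 |
Completion: J1=3  J2=24  J3=10  J4=17  J5=31  J6=12
Turnaround = completion − arrival: J1=3, J2=22, J3=6, J4=11, J5=24, J6=4
Total turnaround = 3 + 22 + 6 + 11 + 24 + 4 = 70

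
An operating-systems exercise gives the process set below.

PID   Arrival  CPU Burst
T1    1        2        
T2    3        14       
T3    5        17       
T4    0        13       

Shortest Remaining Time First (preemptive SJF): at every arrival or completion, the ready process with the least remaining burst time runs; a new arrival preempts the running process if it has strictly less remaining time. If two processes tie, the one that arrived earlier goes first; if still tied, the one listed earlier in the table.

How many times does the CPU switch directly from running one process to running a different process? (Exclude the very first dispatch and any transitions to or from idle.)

4

Schedule: | T4 0-1 | T1 1-3 | T4 3-15 | T2 15-29 | T3 29-46 |
Completion: T1=3  T2=29  T3=46  T4=15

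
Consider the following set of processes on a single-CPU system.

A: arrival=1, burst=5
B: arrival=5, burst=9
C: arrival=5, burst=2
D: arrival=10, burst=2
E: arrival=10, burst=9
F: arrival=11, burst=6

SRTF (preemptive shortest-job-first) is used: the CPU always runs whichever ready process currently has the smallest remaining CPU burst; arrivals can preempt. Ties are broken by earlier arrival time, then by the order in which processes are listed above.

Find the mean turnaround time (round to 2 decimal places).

Timeline: | idle 0-1 | A 1-6 | C 6-8 | B 8-10 | D 10-12 | F 12-18 | B 18-25 | E 25-34 |
Completion: A=6  B=25  C=8  D=12  E=34  F=18
Turnaround (C−A): A=5  B=20  C=3  D=2  E=24  F=7
Turnaround times: A=5, B=20, C=3, D=2, E=24, F=7
Average turnaround = (5+20+3+2+24+7) / 6 = 61/6 = 10.17

10.17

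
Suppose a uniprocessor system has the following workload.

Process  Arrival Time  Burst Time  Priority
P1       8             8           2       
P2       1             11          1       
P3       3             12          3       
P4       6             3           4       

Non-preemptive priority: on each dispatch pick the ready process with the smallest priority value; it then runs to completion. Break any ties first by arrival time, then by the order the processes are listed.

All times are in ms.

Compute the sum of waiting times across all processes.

Gantt: | idle 0-1 | P2 1-12 | P1 12-20 | P3 20-32 | P4 32-35 |
Completion: P1=20  P2=12  P3=32  P4=35
Turnaround (C−A): P1=12  P2=11  P3=29  P4=29
Waiting = turnaround − burst: P1=4, P2=0, P3=17, P4=26
Total waiting = 4 + 0 + 17 + 26 = 47

47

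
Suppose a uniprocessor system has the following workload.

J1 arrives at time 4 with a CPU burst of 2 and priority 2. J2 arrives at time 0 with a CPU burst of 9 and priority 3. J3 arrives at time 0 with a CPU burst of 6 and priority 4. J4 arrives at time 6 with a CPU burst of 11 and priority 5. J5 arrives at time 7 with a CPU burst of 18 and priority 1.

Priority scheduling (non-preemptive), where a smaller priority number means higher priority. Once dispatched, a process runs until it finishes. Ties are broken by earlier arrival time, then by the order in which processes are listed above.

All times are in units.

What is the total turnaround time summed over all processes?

129

Timeline: | J2 0-9 | J5 9-27 | J1 27-29 | J3 29-35 | J4 35-46 |
Completion: J1=29  J2=9  J3=35  J4=46  J5=27
Turnaround (C−A): J1=25  J2=9  J3=35  J4=40  J5=20
Turnaround = completion − arrival: J1=25, J2=9, J3=35, J4=40, J5=20
Total turnaround = 25 + 9 + 35 + 40 + 20 = 129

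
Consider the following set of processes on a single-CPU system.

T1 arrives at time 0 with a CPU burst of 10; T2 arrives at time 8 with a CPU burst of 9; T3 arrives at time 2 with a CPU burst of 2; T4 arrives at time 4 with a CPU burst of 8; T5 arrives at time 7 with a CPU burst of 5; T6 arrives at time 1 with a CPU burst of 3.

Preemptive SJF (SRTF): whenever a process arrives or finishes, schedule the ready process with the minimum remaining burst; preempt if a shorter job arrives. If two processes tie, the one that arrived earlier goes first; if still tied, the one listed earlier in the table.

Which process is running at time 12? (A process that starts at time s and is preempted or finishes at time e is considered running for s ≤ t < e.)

T4

Gantt: | T1 0-1 | T6 1-4 | T3 4-6 | T4 6-7 | T5 7-12 | T4 12-19 | T1 19-28 | T2 28-37 |
Completion: T1=28  T2=37  T3=6  T4=19  T5=12  T6=4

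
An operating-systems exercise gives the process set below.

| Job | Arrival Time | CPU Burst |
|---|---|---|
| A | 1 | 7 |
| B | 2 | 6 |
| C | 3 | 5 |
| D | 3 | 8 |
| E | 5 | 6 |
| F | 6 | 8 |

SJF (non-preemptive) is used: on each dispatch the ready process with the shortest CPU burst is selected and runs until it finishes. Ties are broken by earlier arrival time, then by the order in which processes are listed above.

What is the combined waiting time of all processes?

79

Timeline: | idle 0-1 | A 1-8 | C 8-13 | B 13-19 | E 19-25 | D 25-33 | F 33-41 |
Completion: A=8  B=19  C=13  D=33  E=25  F=41
Turnaround (C−A): A=7  B=17  C=10  D=30  E=20  F=35
Waiting = turnaround − burst: A=0, B=11, C=5, D=22, E=14, F=27
Total waiting = 0 + 11 + 5 + 22 + 14 + 27 = 79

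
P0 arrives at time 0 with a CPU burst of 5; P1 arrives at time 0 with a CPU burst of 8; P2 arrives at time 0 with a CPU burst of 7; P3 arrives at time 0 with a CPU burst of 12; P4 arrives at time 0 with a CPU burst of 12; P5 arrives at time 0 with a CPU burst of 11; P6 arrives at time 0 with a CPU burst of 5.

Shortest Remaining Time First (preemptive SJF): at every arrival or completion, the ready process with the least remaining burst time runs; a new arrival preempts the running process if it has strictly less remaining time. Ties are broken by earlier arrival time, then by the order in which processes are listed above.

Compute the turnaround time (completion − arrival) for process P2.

17

Timeline: | P0 0-5 | P6 5-10 | P2 10-17 | P1 17-25 | P5 25-36 | P3 36-48 | P4 48-60 |
Completion: P0=5  P1=25  P2=17  P3=48  P4=60  P5=36  P6=10
Turnaround (C−A): P0=5  P1=25  P2=17  P3=48  P4=60  P5=36  P6=10
Turnaround(P2) = completion − arrival = 17 − 0 = 17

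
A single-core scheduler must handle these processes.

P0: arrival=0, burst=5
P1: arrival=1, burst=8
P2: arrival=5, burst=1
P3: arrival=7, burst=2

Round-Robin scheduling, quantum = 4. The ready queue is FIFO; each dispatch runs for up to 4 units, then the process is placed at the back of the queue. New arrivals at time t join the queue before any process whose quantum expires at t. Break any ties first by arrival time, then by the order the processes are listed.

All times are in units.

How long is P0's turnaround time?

Gantt: | P0 0-4 | P1 4-8 | P0 8-9 | P2 9-10 | P3 10-12 | P1 12-16 |
Completion: P0=9  P1=16  P2=10  P3=12
Turnaround(P0) = completion − arrival = 9 − 0 = 9

9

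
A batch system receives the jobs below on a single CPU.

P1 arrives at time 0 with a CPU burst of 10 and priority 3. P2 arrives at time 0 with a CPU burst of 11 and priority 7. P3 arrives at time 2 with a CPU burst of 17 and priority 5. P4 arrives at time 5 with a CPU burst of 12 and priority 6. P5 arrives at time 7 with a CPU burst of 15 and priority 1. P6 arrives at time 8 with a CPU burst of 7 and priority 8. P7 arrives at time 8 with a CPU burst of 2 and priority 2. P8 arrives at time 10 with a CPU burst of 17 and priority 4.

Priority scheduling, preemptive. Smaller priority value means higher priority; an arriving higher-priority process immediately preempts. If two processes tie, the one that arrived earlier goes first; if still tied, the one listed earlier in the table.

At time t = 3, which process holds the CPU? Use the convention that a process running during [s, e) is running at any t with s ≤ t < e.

P1

Schedule: | P1 0-7 | P5 7-22 | P7 22-24 | P1 24-27 | P8 27-44 | P3 44-61 | P4 61-73 | P2 73-84 | P6 84-91 |
Completion: P1=27  P2=84  P3=61  P4=73  P5=22  P6=91  P7=24  P8=44
Turnaround (C−A): P1=27  P2=84  P3=59  P4=68  P5=15  P6=83  P7=16  P8=34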